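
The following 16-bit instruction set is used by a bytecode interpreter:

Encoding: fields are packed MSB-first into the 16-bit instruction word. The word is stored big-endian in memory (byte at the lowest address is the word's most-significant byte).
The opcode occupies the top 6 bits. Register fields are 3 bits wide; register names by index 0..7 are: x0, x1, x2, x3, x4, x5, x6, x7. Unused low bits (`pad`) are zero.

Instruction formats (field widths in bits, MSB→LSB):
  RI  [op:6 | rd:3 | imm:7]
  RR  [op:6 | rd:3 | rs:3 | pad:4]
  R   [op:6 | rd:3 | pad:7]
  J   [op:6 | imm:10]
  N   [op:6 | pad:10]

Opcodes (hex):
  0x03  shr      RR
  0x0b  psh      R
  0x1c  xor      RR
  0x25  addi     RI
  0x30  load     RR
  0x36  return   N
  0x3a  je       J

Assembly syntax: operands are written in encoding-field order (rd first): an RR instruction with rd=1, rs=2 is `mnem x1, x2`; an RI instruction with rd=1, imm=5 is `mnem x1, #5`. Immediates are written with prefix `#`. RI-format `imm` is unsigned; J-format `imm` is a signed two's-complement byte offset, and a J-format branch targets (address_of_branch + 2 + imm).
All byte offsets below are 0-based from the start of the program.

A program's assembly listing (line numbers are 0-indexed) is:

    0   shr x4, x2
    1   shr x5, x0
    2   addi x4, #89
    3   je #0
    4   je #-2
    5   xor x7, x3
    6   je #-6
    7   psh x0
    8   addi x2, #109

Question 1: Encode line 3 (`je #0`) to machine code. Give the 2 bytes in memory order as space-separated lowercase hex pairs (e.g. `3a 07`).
3. je fields op=0x3a:6|imm=0:10 → word e800h → e8 00

e8 00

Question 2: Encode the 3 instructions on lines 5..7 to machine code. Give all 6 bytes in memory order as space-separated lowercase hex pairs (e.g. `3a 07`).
73 b0 eb fa 2c 00

line 5 (xor): pack op=0x1c:6|rd=7:3|rs=3:3|pad=0:4 = 0x73b0; big→ 73 b0
line 6 (je): pack op=0x3a:6|imm=-6:10 = 0xebfa; big→ eb fa
line 7 (psh): pack op=0xb:6|rd=0:3|pad=0:7 = 0x2c00; big→ 2c 00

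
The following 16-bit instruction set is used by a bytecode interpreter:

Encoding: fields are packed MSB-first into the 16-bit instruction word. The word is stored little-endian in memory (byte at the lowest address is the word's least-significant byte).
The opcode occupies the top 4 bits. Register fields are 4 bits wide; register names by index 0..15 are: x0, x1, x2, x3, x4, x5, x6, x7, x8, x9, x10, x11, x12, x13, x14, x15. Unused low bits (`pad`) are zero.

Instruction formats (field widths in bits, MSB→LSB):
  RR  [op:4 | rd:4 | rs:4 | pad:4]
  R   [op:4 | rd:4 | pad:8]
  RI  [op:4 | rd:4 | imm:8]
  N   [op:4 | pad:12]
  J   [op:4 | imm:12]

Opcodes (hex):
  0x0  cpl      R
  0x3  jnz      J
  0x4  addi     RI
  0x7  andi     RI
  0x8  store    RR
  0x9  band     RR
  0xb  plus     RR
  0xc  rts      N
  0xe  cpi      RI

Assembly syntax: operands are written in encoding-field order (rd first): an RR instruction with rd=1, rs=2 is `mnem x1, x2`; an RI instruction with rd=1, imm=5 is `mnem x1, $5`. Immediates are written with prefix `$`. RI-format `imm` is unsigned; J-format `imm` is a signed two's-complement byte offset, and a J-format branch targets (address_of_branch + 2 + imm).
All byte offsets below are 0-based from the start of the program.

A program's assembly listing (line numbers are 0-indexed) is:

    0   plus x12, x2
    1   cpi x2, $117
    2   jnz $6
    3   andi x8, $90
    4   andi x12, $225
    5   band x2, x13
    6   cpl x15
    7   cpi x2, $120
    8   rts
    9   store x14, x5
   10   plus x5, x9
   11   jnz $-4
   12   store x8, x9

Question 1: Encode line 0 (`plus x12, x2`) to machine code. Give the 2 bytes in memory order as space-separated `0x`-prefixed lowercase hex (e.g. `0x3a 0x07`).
0x20 0xbc

line 0 (plus): pack op=0xb:4|rd=12:4|rs=2:4|pad=0:4 = 0xbc20; little→ 20 bc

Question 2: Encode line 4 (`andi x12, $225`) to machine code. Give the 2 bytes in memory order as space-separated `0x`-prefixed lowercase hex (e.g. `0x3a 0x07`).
L4: andi op=0x7:4|rd=12:4|imm=225:8 ⇒ 0x7ce1 ⇒ little e1 7c

0xe1 0x7c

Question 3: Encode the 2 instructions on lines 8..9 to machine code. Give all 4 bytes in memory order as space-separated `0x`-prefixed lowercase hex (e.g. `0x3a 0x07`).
8. rts fields op=0xc:4|pad=0:12 → word c000h → 00 c0
9. store fields op=0x8:4|rd=14:4|rs=5:4|pad=0:4 → word 8e50h → 50 8e

0x00 0xc0 0x50 0x8e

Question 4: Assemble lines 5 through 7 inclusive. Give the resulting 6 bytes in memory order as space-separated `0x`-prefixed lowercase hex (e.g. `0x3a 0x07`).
L5: band op=0x9:4|rd=2:4|rs=13:4|pad=0:4 ⇒ 0x92d0 ⇒ little d0 92
L6: cpl op=0x0:4|rd=15:4|pad=0:8 ⇒ 0x0f00 ⇒ little 00 0f
L7: cpi op=0xe:4|rd=2:4|imm=120:8 ⇒ 0xe278 ⇒ little 78 e2

0xd0 0x92 0x00 0x0f 0x78 0xe2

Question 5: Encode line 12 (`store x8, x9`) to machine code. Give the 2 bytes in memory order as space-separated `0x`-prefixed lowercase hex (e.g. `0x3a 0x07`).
0x90 0x88

line 12 (store): pack op=0x8:4|rd=8:4|rs=9:4|pad=0:4 = 0x8890; little→ 90 88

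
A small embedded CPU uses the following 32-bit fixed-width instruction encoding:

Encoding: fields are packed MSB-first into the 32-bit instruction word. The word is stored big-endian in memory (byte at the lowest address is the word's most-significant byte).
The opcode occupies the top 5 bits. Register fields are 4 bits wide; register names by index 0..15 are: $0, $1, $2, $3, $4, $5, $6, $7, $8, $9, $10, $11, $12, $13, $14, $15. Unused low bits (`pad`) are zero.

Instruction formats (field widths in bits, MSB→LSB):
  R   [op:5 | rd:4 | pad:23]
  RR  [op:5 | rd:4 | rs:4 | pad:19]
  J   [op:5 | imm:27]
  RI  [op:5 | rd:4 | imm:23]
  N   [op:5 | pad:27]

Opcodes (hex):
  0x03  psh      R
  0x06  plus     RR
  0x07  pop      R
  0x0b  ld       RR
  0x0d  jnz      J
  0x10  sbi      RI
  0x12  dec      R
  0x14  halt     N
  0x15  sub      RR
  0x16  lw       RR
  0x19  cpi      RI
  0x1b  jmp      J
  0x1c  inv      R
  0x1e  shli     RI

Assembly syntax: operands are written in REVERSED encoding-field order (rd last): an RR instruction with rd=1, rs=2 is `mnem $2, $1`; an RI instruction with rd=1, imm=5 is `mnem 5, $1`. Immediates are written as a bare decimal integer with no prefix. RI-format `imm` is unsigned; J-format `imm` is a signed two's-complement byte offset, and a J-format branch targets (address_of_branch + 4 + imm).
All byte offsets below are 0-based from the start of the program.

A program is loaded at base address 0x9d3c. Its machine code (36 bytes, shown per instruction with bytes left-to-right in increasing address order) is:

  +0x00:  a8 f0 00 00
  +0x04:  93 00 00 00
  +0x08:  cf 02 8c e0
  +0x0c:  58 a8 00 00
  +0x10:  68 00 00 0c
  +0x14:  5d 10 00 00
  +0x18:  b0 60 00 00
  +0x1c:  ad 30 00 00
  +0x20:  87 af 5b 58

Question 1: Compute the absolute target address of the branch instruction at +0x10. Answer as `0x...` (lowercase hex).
0x9d5c

+0x10: 68 00 00 0c ⇒ word 0x6800000c (big)
  top 5b → 0xd → jnz [J]
  imm: (w>>0)&0x7ffffff=0xc → 12
  target = base 0x9d3c + off 0x10 + 4 + imm 12 = 0x9d5c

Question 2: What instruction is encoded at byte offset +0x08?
cpi 167136, $14

+0x08: cf 02 8c e0 ⇒ word 0xcf028ce0 (big)
  opcode bits[31:27]=0x19: cpi/RI
  rd: (w>>23)&0xf=0xe → $14
  imm: (w>>0)&0x7fffff=0x28ce0 → 167136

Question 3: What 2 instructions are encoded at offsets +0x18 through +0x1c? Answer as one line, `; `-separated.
lw $12, $0; sub $6, $10

off 0x18: read b0 60 00 00 as big → 0xb0600000
  opcode bits[31:27]=0x16: lw/RR
  rd@[26:23]=0x0 ⇒ $0
  rs@[22:19]=0xc ⇒ $12
off 0x1c: read ad 30 00 00 as big → 0xad300000
  opcode bits[31:27]=0x15: sub/RR
  rd@[26:23]=0xa ⇒ $10
  rs@[22:19]=0x6 ⇒ $6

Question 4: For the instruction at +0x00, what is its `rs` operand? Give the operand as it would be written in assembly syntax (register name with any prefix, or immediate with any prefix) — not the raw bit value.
@+00  big-endian(a8 f0 00 00) = 0xa8f00000
  op=0xa8f00000>>27=0x15 ⇒ sub (RR)
  [26:23] rd=1 = $1
  [22:19] rs=14 = $14

$14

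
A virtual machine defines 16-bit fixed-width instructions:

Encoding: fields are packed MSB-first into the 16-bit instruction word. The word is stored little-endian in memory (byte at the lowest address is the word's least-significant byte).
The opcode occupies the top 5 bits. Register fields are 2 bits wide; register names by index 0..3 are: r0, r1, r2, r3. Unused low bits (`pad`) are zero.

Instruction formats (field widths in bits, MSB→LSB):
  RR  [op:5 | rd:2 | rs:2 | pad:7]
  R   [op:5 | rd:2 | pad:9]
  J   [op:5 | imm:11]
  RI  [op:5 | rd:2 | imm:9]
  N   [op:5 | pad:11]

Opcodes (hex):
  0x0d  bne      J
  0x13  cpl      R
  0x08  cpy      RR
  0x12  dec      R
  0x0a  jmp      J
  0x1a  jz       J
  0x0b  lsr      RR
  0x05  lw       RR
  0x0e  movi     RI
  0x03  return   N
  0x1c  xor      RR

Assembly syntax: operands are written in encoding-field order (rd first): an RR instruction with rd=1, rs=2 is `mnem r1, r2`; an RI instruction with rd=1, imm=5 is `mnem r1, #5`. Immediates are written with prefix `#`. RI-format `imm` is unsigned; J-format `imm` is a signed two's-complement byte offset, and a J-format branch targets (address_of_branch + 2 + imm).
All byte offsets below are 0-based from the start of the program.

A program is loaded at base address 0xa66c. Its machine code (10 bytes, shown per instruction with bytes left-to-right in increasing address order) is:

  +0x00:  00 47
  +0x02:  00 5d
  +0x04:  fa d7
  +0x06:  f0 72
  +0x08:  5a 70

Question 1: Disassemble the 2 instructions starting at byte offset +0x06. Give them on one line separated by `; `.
movi r1, #240; movi r0, #90

[06] f0 72 → 0x72f0
  op=0x72f0>>11=0xe ⇒ movi (RI)
  rd: (w>>9)&0x3=0x1 → r1
  imm: (w>>0)&0x1ff=0xf0 → #240
[08] 5a 70 → 0x705a
  op=0x705a>>11=0xe ⇒ movi (RI)
  rd: (w>>9)&0x3=0x0 → r0
  imm: (w>>0)&0x1ff=0x5a → #90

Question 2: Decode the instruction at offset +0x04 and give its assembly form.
jz #-6

[04] fa d7 → 0xd7fa
  op=0xd7fa>>11=0x1a ⇒ jz (J)
  imm@[10:0]=0x7fa (s11→-6) ⇒ #-6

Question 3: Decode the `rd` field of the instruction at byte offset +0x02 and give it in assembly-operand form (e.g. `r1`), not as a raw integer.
r2

[02] 00 5d → 0x5d00
  op=0x5d00>>11=0xb ⇒ lsr (RR)
  rd@[10:9]=0x2 ⇒ r2
  rs@[8:7]=0x2 ⇒ r2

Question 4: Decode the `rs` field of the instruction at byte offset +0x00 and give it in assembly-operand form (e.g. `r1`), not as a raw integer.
off 0x00: read 00 47 as little → 0x4700
  top 5b → 0x8 → cpy [RR]
  rd: (w>>9)&0x3=0x3 → r3
  rs: (w>>7)&0x3=0x2 → r2

r2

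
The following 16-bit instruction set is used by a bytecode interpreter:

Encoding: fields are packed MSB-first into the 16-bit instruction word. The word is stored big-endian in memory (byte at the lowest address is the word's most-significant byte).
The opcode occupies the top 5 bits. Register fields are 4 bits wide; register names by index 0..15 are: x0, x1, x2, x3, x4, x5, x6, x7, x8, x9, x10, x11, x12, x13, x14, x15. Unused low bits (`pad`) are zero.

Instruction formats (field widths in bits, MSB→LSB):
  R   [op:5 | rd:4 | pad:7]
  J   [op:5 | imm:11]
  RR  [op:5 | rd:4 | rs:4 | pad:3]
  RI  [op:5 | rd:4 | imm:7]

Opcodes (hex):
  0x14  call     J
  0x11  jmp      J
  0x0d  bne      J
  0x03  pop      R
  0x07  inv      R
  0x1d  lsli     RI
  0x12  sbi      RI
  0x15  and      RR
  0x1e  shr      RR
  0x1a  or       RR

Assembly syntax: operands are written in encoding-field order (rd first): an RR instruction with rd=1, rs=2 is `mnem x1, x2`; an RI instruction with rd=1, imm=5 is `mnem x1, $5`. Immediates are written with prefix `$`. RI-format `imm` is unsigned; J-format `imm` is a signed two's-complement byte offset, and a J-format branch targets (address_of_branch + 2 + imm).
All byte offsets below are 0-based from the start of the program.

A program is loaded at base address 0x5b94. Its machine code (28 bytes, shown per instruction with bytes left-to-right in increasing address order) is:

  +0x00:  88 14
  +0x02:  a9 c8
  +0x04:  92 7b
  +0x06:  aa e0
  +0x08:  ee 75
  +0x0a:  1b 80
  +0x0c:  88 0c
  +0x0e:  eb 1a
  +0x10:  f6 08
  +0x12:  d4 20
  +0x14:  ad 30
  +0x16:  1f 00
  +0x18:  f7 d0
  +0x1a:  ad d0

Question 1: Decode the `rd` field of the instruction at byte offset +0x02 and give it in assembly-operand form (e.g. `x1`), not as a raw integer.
x3

@+02  big-endian(a9 c8) = 0xa9c8
  opcode bits[15:11]=0x15: and/RR
  rd@[10:7]=0x3 ⇒ x3
  rs@[6:3]=0x9 ⇒ x9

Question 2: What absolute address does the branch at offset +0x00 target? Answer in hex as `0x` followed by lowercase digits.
[00] 88 14 → 0x8814
  op=0x8814>>11=0x11 ⇒ jmp (J)
  imm: (w>>0)&0x7ff=0x14 → $20
  target = base 0x5b94 + off 0x00 + 2 + imm 20 = 0x5baa

0x5baa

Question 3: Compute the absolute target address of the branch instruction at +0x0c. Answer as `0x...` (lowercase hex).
+0x0c: 88 0c ⇒ word 0x880c (big)
  opcode bits[15:11]=0x11: jmp/J
  imm: (w>>0)&0x7ff=0xc → $12
  target = base 0x5b94 + off 0x0c + 2 + imm 12 = 0x5bae

0x5bae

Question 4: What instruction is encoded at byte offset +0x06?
@+06  big-endian(aa e0) = 0xaae0
  op=0xaae0>>11=0x15 ⇒ and (RR)
  [10:7] rd=5 = x5
  [6:3] rs=12 = x12

and x5, x12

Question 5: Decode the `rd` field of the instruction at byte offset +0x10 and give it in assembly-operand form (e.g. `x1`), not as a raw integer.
@+10  big-endian(f6 08) = 0xf608
  op=0xf608>>11=0x1e ⇒ shr (RR)
  rd: (w>>7)&0xf=0xc → x12
  rs: (w>>3)&0xf=0x1 → x1

x12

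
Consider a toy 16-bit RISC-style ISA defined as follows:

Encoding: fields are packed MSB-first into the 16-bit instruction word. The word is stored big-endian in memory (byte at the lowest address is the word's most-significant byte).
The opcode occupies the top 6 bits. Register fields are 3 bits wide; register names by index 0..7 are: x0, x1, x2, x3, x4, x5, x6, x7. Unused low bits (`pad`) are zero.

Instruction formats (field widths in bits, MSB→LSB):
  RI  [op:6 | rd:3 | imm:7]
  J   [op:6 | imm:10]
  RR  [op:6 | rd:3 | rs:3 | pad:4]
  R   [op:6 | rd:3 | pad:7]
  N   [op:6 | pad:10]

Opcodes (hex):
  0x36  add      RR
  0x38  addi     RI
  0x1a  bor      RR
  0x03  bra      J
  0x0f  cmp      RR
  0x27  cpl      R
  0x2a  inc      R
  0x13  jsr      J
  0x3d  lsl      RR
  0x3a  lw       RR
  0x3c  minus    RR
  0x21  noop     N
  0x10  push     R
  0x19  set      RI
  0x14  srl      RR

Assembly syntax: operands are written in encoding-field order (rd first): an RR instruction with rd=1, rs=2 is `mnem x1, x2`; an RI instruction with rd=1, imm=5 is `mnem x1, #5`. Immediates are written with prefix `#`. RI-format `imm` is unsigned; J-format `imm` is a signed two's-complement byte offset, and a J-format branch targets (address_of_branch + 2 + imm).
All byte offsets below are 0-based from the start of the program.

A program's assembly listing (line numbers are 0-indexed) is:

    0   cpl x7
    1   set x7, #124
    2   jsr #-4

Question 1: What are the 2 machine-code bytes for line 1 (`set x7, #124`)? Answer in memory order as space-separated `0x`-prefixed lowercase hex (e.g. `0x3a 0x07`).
0x67 0xfc

1. set fields op=0x19:6|rd=7:3|imm=124:7 → word 67fch → 67 fc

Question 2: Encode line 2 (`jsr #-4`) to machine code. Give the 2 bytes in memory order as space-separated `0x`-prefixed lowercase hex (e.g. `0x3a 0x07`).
L2: jsr op=0x13:6|imm=-4:10 ⇒ 0x4ffc ⇒ big 4f fc

0x4f 0xfc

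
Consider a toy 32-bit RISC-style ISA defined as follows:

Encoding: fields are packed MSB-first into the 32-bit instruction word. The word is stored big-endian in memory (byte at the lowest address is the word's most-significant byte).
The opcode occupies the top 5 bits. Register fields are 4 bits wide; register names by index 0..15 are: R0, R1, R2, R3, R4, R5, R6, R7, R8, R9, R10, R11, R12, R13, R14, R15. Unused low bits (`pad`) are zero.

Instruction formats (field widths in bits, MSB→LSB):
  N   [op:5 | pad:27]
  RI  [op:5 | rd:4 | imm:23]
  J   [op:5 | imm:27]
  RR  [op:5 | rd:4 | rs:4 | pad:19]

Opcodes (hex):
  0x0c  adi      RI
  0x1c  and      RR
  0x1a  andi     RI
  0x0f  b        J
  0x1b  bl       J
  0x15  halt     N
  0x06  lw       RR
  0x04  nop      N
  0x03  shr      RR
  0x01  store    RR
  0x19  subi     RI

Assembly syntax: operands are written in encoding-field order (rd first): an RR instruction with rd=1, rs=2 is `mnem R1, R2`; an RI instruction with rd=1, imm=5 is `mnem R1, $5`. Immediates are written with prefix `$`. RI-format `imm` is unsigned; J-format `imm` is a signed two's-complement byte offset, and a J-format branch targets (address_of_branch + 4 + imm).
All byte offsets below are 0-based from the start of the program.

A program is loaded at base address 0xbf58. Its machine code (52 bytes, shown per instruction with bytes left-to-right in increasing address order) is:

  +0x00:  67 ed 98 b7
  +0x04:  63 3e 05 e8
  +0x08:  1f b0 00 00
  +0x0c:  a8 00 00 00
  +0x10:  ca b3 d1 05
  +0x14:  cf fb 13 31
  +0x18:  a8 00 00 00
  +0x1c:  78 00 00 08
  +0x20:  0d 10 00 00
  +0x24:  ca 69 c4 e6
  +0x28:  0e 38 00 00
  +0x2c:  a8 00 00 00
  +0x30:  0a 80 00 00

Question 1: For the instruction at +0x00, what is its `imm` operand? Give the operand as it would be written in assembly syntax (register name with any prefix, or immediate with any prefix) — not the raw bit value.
[00] 67 ed 98 b7 → 0x67ed98b7
  op=0x67ed98b7>>27=0xc ⇒ adi (RI)
  rd: (w>>23)&0xf=0xf → R15
  imm: (w>>0)&0x7fffff=0x6d98b7 → $7182519

$7182519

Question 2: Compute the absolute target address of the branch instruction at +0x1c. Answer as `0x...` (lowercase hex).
0xbf80

off 0x1c: read 78 00 00 08 as big → 0x78000008
  top 5b → 0xf → b [J]
  imm: (w>>0)&0x7ffffff=0x8 → $8
  target = base 0xbf58 + off 0x1c + 4 + imm 8 = 0xbf80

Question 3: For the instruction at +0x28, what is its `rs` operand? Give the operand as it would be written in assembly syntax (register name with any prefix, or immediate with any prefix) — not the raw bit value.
R7

@+28  big-endian(0e 38 00 00) = 0x0e380000
  top 5b → 0x1 → store [RR]
  [26:23] rd=12 = R12
  [22:19] rs=7 = R7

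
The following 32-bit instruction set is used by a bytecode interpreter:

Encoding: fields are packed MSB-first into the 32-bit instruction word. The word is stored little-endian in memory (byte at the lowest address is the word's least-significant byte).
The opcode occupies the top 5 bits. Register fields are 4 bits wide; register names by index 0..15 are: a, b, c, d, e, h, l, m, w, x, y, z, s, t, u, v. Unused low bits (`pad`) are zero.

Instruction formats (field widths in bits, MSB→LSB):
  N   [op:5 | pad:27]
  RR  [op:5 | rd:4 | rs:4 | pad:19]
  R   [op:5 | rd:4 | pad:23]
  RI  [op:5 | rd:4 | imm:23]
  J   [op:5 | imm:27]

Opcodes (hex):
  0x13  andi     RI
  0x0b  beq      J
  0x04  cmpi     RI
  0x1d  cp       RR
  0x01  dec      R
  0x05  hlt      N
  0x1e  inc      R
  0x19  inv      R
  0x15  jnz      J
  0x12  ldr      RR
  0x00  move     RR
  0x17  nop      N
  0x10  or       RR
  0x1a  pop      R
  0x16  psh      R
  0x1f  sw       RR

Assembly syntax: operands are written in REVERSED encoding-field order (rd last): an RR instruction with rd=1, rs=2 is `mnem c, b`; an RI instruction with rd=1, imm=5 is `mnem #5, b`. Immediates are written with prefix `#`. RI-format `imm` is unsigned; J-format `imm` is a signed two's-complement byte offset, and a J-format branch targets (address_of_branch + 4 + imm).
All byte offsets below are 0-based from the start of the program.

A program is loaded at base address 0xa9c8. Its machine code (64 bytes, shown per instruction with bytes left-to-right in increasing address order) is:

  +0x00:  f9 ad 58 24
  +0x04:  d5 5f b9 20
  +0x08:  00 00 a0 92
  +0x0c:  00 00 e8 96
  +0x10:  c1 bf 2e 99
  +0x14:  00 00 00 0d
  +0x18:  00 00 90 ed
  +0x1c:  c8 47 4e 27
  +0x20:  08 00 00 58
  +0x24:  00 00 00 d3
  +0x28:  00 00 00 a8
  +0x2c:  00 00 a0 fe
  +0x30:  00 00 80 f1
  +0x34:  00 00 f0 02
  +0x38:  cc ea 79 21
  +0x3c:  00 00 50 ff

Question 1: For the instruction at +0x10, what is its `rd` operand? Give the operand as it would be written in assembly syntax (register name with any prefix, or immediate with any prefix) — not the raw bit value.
@+10  little-endian(c1 bf 2e 99) = 0x992ebfc1
  opcode bits[31:27]=0x13: andi/RI
  [26:23] rd=2 = c
  [22:0] imm=3063745 = #3063745

c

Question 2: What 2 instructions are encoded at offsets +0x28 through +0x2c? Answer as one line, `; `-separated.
jnz #0; sw e, t

+0x28: 00 00 00 a8 ⇒ word 0xa8000000 (little)
  top 5b → 0x15 → jnz [J]
  imm: (w>>0)&0x7ffffff=0x0 → #0
+0x2c: 00 00 a0 fe ⇒ word 0xfea00000 (little)
  top 5b → 0x1f → sw [RR]
  rd: (w>>23)&0xf=0xd → t
  rs: (w>>19)&0xf=0x4 → e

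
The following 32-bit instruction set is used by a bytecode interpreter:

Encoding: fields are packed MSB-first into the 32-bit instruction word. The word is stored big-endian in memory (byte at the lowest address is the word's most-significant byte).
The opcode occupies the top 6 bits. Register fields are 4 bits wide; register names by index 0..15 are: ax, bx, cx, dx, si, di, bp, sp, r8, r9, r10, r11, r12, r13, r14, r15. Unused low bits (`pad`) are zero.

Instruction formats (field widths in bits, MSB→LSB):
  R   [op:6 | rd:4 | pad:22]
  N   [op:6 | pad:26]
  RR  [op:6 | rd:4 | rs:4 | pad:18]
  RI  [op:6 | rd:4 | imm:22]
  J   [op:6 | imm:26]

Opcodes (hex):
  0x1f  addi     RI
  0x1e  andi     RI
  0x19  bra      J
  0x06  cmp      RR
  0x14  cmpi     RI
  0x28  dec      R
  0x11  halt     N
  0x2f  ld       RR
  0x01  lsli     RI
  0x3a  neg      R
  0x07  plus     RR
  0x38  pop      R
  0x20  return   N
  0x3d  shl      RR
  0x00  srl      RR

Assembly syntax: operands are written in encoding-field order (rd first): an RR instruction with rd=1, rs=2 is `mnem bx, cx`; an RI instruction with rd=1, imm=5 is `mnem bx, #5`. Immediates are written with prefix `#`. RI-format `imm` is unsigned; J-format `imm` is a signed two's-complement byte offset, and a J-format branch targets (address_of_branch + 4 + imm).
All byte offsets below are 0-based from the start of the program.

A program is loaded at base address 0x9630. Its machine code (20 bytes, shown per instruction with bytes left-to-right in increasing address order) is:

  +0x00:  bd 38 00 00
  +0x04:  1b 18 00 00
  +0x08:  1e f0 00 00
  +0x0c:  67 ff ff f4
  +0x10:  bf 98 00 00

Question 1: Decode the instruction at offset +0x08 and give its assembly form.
plus r11, r12

off 0x08: read 1e f0 00 00 as big → 0x1ef00000
  opcode bits[31:26]=0x7: plus/RR
  rd: (w>>22)&0xf=0xb → r11
  rs: (w>>18)&0xf=0xc → r12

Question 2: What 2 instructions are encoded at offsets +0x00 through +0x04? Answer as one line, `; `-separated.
ld si, r14; cmp r12, bp

[00] bd 38 00 00 → 0xbd380000
  op=0xbd380000>>26=0x2f ⇒ ld (RR)
  rd: (w>>22)&0xf=0x4 → si
  rs: (w>>18)&0xf=0xe → r14
[04] 1b 18 00 00 → 0x1b180000
  op=0x1b180000>>26=0x6 ⇒ cmp (RR)
  rd: (w>>22)&0xf=0xc → r12
  rs: (w>>18)&0xf=0x6 → bp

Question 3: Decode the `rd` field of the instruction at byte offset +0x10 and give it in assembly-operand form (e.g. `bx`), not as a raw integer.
r14

[10] bf 98 00 00 → 0xbf980000
  top 6b → 0x2f → ld [RR]
  rd: (w>>22)&0xf=0xe → r14
  rs: (w>>18)&0xf=0x6 → bp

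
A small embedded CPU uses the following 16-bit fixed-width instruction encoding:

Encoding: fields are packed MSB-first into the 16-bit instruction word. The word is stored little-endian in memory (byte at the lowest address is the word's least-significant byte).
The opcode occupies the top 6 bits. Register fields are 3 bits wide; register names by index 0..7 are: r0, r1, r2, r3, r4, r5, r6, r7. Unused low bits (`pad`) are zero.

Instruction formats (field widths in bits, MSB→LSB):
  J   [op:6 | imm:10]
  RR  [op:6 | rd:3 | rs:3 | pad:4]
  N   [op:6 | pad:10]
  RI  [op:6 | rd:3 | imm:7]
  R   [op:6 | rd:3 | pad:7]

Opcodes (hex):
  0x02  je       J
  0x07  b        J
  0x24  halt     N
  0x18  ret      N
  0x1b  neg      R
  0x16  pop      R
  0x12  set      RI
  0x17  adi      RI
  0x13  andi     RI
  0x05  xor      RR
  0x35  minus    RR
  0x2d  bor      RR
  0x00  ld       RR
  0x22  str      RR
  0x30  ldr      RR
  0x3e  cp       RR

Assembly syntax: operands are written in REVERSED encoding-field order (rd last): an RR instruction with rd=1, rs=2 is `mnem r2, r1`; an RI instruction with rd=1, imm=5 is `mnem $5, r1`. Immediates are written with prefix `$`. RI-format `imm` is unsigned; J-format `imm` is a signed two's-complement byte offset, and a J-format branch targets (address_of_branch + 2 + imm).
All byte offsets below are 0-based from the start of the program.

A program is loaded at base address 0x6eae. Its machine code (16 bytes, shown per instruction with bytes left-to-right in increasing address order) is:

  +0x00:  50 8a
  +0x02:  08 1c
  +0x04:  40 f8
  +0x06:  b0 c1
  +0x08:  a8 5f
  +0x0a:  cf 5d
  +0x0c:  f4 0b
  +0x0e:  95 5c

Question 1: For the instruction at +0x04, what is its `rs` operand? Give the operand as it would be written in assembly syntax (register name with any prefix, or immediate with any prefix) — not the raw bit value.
@+04  little-endian(40 f8) = 0xf840
  opcode bits[15:10]=0x3e: cp/RR
  rd: (w>>7)&0x7=0x0 → r0
  rs: (w>>4)&0x7=0x4 → r4

r4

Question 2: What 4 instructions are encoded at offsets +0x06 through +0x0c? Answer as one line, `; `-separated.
+0x06: b0 c1 ⇒ word 0xc1b0 (little)
  op=0xc1b0>>10=0x30 ⇒ ldr (RR)
  [9:7] rd=3 = r3
  [6:4] rs=3 = r3
+0x08: a8 5f ⇒ word 0x5fa8 (little)
  op=0x5fa8>>10=0x17 ⇒ adi (RI)
  [9:7] rd=7 = r7
  [6:0] imm=40 = $40
+0x0a: cf 5d ⇒ word 0x5dcf (little)
  op=0x5dcf>>10=0x17 ⇒ adi (RI)
  [9:7] rd=3 = r3
  [6:0] imm=79 = $79
+0x0c: f4 0b ⇒ word 0x0bf4 (little)
  op=0x0bf4>>10=0x2 ⇒ je (J)
  [9:0] imm=1012 (s10→-12) = $-12

ldr r3, r3; adi $40, r7; adi $79, r3; je $-12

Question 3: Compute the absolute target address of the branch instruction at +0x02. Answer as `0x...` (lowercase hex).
0x6eba

off 0x02: read 08 1c as little → 0x1c08
  top 6b → 0x7 → b [J]
  imm: (w>>0)&0x3ff=0x8 → $8
  target = base 0x6eae + off 0x02 + 2 + imm 8 = 0x6eba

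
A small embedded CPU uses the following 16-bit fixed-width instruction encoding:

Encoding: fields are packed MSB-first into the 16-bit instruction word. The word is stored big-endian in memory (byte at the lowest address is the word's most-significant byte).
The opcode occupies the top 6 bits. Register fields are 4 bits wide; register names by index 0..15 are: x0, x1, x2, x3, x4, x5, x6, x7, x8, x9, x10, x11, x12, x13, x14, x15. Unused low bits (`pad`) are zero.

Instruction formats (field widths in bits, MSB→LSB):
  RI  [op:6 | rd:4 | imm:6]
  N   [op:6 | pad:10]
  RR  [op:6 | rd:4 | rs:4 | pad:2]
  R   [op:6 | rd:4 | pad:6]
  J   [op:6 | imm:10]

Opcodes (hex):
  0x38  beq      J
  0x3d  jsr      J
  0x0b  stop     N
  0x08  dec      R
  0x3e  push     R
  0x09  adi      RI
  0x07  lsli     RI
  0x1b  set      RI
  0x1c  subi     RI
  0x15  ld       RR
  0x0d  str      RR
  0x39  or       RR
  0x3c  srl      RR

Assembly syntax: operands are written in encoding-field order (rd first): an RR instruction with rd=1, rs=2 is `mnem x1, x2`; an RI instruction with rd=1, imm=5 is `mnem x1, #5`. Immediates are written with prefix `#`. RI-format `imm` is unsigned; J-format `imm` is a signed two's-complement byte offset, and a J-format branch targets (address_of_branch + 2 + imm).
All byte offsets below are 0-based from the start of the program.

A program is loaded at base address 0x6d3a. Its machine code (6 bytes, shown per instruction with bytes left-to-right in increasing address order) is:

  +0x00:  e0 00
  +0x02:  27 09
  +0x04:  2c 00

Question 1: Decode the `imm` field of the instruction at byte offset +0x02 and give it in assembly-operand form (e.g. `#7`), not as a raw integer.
#9

+0x02: 27 09 ⇒ word 0x2709 (big)
  opcode bits[15:10]=0x9: adi/RI
  rd: (w>>6)&0xf=0xc → x12
  imm: (w>>0)&0x3f=0x9 → #9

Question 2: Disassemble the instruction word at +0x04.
@+04  big-endian(2c 00) = 0x2c00
  op=0x2c00>>10=0xb ⇒ stop (N)

stop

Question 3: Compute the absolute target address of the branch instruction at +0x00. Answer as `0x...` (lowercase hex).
0x6d3c

@+00  big-endian(e0 00) = 0xe000
  opcode bits[15:10]=0x38: beq/J
  [9:0] imm=0 = #0
  target = base 0x6d3a + off 0x00 + 2 + imm 0 = 0x6d3c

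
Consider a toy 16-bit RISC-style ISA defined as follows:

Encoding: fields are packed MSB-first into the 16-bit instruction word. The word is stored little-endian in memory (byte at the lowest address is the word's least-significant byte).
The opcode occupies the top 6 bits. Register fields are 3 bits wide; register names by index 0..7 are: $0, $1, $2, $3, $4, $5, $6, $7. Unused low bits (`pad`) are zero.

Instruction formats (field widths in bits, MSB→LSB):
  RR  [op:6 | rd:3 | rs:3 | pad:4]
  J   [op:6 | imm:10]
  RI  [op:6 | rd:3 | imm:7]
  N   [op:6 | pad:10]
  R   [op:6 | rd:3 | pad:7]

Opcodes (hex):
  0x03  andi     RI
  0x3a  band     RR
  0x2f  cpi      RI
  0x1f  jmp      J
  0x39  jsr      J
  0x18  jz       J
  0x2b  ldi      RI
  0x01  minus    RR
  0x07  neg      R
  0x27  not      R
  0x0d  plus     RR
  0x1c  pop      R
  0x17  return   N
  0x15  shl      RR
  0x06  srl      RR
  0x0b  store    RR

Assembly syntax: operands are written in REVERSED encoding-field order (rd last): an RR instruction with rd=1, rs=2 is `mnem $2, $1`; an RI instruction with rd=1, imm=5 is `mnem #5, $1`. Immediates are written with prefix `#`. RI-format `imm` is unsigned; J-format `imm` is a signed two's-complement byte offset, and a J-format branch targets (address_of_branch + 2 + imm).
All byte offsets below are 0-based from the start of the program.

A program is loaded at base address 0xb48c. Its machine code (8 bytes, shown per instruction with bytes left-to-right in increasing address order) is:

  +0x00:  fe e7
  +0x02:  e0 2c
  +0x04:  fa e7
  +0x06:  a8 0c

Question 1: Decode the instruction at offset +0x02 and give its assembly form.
store $6, $1

[02] e0 2c → 0x2ce0
  opcode bits[15:10]=0xb: store/RR
  [9:7] rd=1 = $1
  [6:4] rs=6 = $6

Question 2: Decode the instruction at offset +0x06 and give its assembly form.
@+06  little-endian(a8 0c) = 0x0ca8
  top 6b → 0x3 → andi [RI]
  [9:7] rd=1 = $1
  [6:0] imm=40 = #40

andi #40, $1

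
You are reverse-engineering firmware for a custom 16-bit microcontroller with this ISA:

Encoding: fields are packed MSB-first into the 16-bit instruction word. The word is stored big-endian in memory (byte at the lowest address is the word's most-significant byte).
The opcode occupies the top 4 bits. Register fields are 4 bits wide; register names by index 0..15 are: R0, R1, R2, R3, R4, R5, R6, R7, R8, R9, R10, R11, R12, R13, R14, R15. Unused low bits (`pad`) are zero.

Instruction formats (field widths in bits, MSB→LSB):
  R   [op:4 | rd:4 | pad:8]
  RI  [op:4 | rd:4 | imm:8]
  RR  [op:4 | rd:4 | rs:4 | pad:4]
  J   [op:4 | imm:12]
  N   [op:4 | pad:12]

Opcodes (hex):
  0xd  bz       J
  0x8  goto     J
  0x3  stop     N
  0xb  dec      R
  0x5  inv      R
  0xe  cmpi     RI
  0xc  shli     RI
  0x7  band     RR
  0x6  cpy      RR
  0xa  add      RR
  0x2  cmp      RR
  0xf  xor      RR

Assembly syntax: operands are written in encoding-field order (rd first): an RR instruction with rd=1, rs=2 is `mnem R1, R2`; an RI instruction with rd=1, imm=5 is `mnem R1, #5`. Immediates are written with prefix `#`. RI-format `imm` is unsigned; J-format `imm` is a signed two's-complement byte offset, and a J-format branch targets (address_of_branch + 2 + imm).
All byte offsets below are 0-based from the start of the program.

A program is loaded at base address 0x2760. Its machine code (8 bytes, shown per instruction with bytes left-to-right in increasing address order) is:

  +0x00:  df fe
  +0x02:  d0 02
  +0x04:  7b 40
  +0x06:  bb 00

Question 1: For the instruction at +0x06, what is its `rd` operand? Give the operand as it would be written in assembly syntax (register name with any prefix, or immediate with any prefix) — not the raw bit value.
R11

+0x06: bb 00 ⇒ word 0xbb00 (big)
  op=0xbb00>>12=0xb ⇒ dec (R)
  [11:8] rd=11 = R11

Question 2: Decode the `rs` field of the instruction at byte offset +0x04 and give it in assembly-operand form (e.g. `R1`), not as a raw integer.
R4

[04] 7b 40 → 0x7b40
  top 4b → 0x7 → band [RR]
  [11:8] rd=11 = R11
  [7:4] rs=4 = R4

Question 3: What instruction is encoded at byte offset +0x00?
bz #-2

off 0x00: read df fe as big → 0xdffe
  top 4b → 0xd → bz [J]
  imm: (w>>0)&0xfff=0xffe (s12→-2) → #-2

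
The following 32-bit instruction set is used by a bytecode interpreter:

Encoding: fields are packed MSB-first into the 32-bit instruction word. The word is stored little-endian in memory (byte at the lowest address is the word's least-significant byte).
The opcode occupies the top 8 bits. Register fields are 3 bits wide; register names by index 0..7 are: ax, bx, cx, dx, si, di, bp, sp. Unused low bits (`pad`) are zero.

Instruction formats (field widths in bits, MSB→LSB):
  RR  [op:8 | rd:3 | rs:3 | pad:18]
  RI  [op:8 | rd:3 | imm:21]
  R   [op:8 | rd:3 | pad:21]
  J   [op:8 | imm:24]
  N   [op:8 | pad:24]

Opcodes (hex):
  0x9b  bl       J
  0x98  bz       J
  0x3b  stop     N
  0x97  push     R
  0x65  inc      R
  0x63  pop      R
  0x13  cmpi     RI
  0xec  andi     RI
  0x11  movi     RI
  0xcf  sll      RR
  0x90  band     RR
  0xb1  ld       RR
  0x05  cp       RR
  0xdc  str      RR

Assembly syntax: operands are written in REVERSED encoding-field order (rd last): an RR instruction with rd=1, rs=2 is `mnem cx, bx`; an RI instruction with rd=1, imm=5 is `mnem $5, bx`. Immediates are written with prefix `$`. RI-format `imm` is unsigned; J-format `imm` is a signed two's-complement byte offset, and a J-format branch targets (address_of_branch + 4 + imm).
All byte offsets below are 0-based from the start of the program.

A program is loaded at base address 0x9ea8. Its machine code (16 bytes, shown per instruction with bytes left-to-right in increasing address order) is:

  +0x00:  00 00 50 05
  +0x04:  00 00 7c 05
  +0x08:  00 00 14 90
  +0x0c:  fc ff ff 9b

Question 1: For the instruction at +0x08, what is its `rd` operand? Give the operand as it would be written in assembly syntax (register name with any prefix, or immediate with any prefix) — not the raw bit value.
ax

+0x08: 00 00 14 90 ⇒ word 0x90140000 (little)
  op=0x90140000>>24=0x90 ⇒ band (RR)
  rd: (w>>21)&0x7=0x0 → ax
  rs: (w>>18)&0x7=0x5 → di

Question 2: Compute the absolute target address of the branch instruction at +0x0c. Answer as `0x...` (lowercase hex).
[0c] fc ff ff 9b → 0x9bfffffc
  opcode bits[31:24]=0x9b: bl/J
  imm: (w>>0)&0xffffff=0xfffffc (s24→-4) → $-4
  target = base 0x9ea8 + off 0x0c + 4 + imm -4 = 0x9eb4

0x9eb4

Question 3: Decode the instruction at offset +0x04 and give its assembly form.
cp sp, dx

[04] 00 00 7c 05 → 0x057c0000
  opcode bits[31:24]=0x5: cp/RR
  rd@[23:21]=0x3 ⇒ dx
  rs@[20:18]=0x7 ⇒ sp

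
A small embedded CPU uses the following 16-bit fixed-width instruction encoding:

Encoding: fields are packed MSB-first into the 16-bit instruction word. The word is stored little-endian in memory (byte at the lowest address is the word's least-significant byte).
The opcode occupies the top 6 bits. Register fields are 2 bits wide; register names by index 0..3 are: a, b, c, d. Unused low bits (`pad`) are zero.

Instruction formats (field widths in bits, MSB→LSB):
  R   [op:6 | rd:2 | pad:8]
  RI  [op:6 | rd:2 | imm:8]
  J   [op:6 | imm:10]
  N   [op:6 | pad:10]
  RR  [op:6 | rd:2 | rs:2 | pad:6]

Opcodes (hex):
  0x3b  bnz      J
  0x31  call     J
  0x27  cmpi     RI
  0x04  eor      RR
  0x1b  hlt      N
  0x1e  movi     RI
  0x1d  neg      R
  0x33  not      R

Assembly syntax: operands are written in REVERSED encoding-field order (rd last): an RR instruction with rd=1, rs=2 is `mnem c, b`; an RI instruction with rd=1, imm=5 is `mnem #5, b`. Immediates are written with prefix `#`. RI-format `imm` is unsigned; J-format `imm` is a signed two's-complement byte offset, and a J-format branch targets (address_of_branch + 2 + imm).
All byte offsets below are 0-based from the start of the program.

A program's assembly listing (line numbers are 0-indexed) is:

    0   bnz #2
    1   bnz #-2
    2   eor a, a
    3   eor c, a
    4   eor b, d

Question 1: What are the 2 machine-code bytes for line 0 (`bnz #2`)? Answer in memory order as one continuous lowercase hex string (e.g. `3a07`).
L0: bnz op=0x3b:6|imm=2:10 ⇒ 0xec02 ⇒ little 02 ec

02ec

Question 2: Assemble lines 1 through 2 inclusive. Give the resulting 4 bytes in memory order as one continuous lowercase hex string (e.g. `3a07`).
feef0010

1. bnz fields op=0x3b:6|imm=-2:10 → word effeh → fe ef
2. eor fields op=0x4:6|rd=0:2|rs=0:2|pad=0:6 → word 1000h → 00 10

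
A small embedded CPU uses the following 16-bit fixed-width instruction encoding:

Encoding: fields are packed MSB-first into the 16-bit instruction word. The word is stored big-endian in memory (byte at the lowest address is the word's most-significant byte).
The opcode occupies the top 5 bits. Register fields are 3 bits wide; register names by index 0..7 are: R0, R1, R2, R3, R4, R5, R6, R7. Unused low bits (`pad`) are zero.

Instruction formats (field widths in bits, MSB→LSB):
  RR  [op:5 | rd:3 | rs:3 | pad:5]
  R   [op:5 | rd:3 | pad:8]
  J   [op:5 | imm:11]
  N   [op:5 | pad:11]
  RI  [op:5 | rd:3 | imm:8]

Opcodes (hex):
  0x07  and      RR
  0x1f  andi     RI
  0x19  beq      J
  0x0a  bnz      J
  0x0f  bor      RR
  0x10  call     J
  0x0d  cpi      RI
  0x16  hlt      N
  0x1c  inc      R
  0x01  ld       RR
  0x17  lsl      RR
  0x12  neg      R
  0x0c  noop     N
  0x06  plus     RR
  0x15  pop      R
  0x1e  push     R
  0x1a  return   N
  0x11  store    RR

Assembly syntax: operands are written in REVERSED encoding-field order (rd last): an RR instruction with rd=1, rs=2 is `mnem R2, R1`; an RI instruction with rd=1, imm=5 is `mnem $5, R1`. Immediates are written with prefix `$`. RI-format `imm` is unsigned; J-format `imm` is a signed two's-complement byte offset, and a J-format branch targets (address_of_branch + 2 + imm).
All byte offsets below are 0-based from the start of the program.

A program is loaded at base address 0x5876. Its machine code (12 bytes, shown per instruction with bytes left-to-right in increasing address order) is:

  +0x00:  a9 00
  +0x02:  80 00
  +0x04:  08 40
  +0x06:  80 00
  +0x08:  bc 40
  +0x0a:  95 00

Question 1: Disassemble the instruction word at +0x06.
call $0

+0x06: 80 00 ⇒ word 0x8000 (big)
  opcode bits[15:11]=0x10: call/J
  [10:0] imm=0 = $0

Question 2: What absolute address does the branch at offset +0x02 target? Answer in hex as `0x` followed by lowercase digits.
[02] 80 00 → 0x8000
  top 5b → 0x10 → call [J]
  [10:0] imm=0 = $0
  target = base 0x5876 + off 0x02 + 2 + imm 0 = 0x587a

0x587a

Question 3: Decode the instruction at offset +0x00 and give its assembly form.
pop R1

[00] a9 00 → 0xa900
  top 5b → 0x15 → pop [R]
  [10:8] rd=1 = R1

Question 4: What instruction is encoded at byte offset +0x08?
off 0x08: read bc 40 as big → 0xbc40
  top 5b → 0x17 → lsl [RR]
  [10:8] rd=4 = R4
  [7:5] rs=2 = R2

lsl R2, R4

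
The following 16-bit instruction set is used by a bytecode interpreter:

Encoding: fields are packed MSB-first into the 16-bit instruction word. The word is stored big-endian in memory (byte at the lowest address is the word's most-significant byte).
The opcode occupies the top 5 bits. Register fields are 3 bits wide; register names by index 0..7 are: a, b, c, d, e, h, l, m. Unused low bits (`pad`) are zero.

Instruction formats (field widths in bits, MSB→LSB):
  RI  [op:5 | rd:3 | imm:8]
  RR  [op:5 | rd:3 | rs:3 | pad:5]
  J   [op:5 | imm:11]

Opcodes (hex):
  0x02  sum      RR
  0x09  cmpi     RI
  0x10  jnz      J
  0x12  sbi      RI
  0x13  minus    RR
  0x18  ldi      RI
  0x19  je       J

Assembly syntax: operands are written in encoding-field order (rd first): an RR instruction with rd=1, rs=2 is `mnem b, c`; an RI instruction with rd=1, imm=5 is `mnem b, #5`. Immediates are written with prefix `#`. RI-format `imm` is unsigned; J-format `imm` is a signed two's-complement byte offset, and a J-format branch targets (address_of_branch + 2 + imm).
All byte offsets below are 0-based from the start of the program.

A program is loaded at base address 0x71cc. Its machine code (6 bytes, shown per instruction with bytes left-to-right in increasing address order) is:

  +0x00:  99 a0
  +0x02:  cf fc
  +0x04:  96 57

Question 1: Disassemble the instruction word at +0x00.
minus b, h

+0x00: 99 a0 ⇒ word 0x99a0 (big)
  top 5b → 0x13 → minus [RR]
  [10:8] rd=1 = b
  [7:5] rs=5 = h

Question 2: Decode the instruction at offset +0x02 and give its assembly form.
je #-4

@+02  big-endian(cf fc) = 0xcffc
  top 5b → 0x19 → je [J]
  imm@[10:0]=0x7fc (s11→-4) ⇒ #-4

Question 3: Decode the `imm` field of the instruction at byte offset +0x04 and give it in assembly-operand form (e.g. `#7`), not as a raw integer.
@+04  big-endian(96 57) = 0x9657
  opcode bits[15:11]=0x12: sbi/RI
  rd@[10:8]=0x6 ⇒ l
  imm@[7:0]=0x57 ⇒ #87

#87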